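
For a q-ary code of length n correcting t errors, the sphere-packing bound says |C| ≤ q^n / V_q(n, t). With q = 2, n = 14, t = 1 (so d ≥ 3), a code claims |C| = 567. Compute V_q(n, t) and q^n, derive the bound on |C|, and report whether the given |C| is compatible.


V_q(n, t) = 15, q^n = 16384, Hamming bound = 1092, |C| = 567 ≤ bound (satisfied).

Step 1: Compute V_q(n, t) = Σ_{j=0}^1 C(n, j) (q−1)^j.
  j = 0: C(14,0)·(1)^0 = 1·1 = 1.
  j = 1: C(14,1)·(1)^1 = 14·1 = 14.
  V_q(n, t) = 1 + 14 = 15.
Step 2: q^n = 2^14 = 16384.
Step 3: Hamming bound ⌊q^n / V_q(n,t)⌋ = ⌊16384/15⌋ = 1092.
Step 4: Compare |C| = 567 to 1092: satisfied.
The claimed |C| lies below the Hamming bound.


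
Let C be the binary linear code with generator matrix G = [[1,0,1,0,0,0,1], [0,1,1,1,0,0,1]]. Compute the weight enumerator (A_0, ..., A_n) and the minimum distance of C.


Weight distribution: A_0 = 1, A_3 = 2, A_4 = 1. Minimum distance d = 3.

Enumerate all 2^2 = 4 messages m ∈ F_2^2.
For each, compute codeword c = mG in F_2^7, then tally its weight.
  m = 00 → c = 0000000, weight = 0.
  m = 10 → c = 1010001, weight = 3.
  m = 01 → c = 0111001, weight = 4.
  m = 11 → c = 1101000, weight = 3.
Tally weights:
  weight 0: 1 codewords.
  weight 3: 2 codewords.
  weight 4: 1 codewords.
Minimum distance d = smallest w > 0 with A_w > 0 = 3.
Sanity: Σ A_w = 4 = 2^2 = 4 ✓.


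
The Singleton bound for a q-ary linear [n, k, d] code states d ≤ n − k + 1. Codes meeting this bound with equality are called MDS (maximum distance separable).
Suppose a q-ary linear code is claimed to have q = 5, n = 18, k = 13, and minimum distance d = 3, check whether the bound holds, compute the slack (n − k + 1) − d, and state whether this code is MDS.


Singleton RHS = n − k + 1 = 6, slack = 3, bound satisfied, not MDS.

Singleton bound: d ≤ n − k + 1.
Here n = 18, k = 13, so n − k + 1 = 6.
Given d = 3, check d ≤ 6: YES.
Slack = (n − k + 1) − d = 3.
The code is NOT MDS (slack = 3 > 0).
Description: the claimed parameters are [18, 13, 3]_5; such a code would be non-MDS.


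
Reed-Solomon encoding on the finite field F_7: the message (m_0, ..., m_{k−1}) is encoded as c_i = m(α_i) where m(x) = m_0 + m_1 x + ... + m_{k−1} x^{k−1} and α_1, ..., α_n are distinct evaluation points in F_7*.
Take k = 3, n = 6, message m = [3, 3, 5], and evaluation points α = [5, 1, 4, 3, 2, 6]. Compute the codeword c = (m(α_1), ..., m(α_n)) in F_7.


c = [3, 4, 4, 1, 1, 5]

Message polynomial: m(x) = 3 + 3·x + 5·x^2 (mod 7).
For each evaluation point α_i, compute m(α_i) mod 7:
  α_1 = 5: Horner steps 5 → 0 → 3, so m(5) = 3.
  α_2 = 1: Horner steps 5 → 1 → 4, so m(1) = 4.
  α_3 = 4: Horner steps 5 → 2 → 4, so m(4) = 4.
  α_4 = 3: Horner steps 5 → 4 → 1, so m(3) = 1.
  α_5 = 2: Horner steps 5 → 6 → 1, so m(2) = 1.
  α_6 = 6: Horner steps 5 → 5 → 5, so m(6) = 5.
Codeword c = [3, 4, 4, 1, 1, 5] ∈ F_7^6.


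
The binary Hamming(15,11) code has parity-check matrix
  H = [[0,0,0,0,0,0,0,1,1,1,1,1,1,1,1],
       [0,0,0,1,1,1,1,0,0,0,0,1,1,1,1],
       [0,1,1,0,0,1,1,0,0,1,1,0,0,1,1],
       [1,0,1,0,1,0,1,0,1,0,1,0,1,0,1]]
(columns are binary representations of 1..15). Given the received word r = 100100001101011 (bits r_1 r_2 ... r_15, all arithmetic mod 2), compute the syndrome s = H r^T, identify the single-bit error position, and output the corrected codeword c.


s = (1, 0, 1, 1)^T, error position = 11, corrected codeword c = 100100001111011

Compute s = H r^T mod 2 one row at a time:
  s_1 = 0 + 1 + 1 + 0 + 1 + 0 + 1 + 1 = 5 ≡ 1 (mod 2).
  s_2 = 1 + 0 + 0 + 0 + 1 + 0 + 1 + 1 = 4 ≡ 0 (mod 2).
  s_3 = 0 + 0 + 0 + 0 + 1 + 0 + 1 + 1 = 3 ≡ 1 (mod 2).
  s_4 = 1 + 0 + 0 + 0 + 1 + 0 + 0 + 1 = 3 ≡ 1 (mod 2).
s = (1, 0, 1, 1)^T — this equals column 11 of H (binary 1011), so error is at position 11.
Correct: flip bit 11 of r = 100100001101011 to get c = 100100001111011.


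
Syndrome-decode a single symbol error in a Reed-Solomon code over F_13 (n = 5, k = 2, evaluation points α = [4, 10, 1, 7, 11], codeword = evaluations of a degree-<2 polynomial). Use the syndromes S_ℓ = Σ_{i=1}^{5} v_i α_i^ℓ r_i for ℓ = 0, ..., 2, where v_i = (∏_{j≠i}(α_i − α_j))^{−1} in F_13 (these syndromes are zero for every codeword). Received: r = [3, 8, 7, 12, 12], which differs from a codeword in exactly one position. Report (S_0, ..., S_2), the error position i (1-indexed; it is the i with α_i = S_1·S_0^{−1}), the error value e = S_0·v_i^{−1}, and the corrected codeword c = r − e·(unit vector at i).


S = (2, 9, 8), error at position 5, error magnitude e = 1, c = [3, 8, 7, 12, 11].

Step 1: column multipliers v_i = (∏_{j≠i}(α_i − α_j))^{−1} mod 13.
  i = 1 (α = 4): (4−10)(4−1)(4−7)(4−11) = (−6)·3·(−3)·(−7) = −378 ≡ 12, so v_1 = 12^{−1} = 12 (mod 13).
  i = 2 (α = 10): (10−4)(10−1)(10−7)(10−11) = 6·9·3·(−1) = −162 ≡ 7, so v_2 = 7^{−1} = 2 (mod 13).
  i = 3 (α = 1): (1−4)(1−10)(1−7)(1−11) = (−3)·(−9)·(−6)·(−10) = 1620 ≡ 8, so v_3 = 8^{−1} = 5 (mod 13).
  i = 4 (α = 7): (7−4)(7−10)(7−1)(7−11) = 3·(−3)·6·(−4) = 216 ≡ 8, so v_4 = 8^{−1} = 5 (mod 13).
  i = 5 (α = 11): (11−4)(11−10)(11−1)(11−7) = 7·1·10·4 = 280 ≡ 7, so v_5 = 7^{−1} = 2 (mod 13).
  v = [12, 2, 5, 5, 2].
Step 2: syndromes of r = [3, 8, 7, 12, 12] (all sums mod 13).
  S_0 = Σ v_i r_i = 12·3 + 2·8 + 5·7 + 5·12 + 2·12 = 171 ≡ 2.
  S_1 = Σ v_i α_i r_i = 12·4·3 + 2·10·8 + 5·1·7 + 5·7·12 + 2·11·12 = 1023 ≡ 9.
  α_i^2 mod 13 = [3, 9, 1, 10, 4].
  S_2 = Σ v_i α_i^2 r_i = 12·3·3 + 2·9·8 + 5·1·7 + 5·10·12 + 2·4·12 = 983 ≡ 8.
  S = (2, 9, 8) ≠ 0, so r is not a codeword (an error is present).
Step 3: locate the error. For a single error e at position i, S_ℓ = v_i·e·α_i^ℓ, so α_err = S_1/S_0.
  S_0^{−1} = 2^{−1} = 7 (mod 13), so α_err = 9·7 = 63 ≡ 11 = α_5. Error position i = 5.
  Consistency check: S_2/S_1 = 8·3 = 24 ≡ 11 = α_err ✓ (single-error assumption holds).
Step 4: error magnitude e = S_0/v_5 = S_0·∏_{j≠5}(α_5 − α_j) = 2·7 = 14 ≡ 1 (mod 13).
Step 5: correct position 5: c_5 = r_5 − e = 12 − 1 ≡ 11 (mod 13). Hence c = [3, 8, 7, 12, 11].
  Check: interpolating c through the α_i gives m(x) = 4 + 3·x (degree < 2) with m(α_i) = c_i for every i, so c is indeed a codeword.


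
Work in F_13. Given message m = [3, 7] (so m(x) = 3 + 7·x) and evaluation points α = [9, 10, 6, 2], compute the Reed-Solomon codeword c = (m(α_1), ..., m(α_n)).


c = [1, 8, 6, 4]

Message polynomial: m(x) = 3 + 7·x (mod 13).
For each evaluation point α_i, compute m(α_i) mod 13:
  α_1 = 9: Horner steps 7 → 1, so m(9) = 1.
  α_2 = 10: Horner steps 7 → 8, so m(10) = 8.
  α_3 = 6: Horner steps 7 → 6, so m(6) = 6.
  α_4 = 2: Horner steps 7 → 4, so m(2) = 4.
Codeword c = [1, 8, 6, 4] ∈ F_13^4.


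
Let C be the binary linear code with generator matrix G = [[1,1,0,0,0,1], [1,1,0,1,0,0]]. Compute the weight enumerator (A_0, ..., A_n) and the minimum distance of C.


Weight distribution: A_0 = 1, A_2 = 1, A_3 = 2. Minimum distance d = 2.

Enumerate all 2^2 = 4 messages m ∈ F_2^2.
For each, compute codeword c = mG in F_2^6, then tally its weight.
  m = 00 → c = 000000, weight = 0.
  m = 10 → c = 110001, weight = 3.
  m = 01 → c = 110100, weight = 3.
  m = 11 → c = 000101, weight = 2.
Tally weights:
  weight 0: 1 codewords.
  weight 2: 1 codewords.
  weight 3: 2 codewords.
Minimum distance d = smallest w > 0 with A_w > 0 = 2.
Sanity: Σ A_w = 4 = 2^2 = 4 ✓.


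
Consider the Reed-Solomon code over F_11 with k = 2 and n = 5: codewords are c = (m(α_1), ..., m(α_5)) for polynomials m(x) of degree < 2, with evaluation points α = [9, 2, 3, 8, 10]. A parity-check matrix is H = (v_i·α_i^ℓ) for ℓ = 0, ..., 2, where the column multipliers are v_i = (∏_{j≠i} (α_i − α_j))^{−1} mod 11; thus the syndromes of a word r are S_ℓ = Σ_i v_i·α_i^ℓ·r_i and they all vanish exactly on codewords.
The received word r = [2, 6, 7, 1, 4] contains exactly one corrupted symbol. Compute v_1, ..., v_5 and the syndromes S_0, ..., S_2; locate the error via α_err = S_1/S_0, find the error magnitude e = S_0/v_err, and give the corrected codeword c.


S = (6, 5, 6), error at position 5, error magnitude e = 1, c = [2, 6, 7, 1, 3].

Step 1: column multipliers v_i = (∏_{j≠i}(α_i − α_j))^{−1} mod 11.
  i = 1 (α = 9): (9−2)(9−3)(9−8)(9−10) = 7·6·1·(−1) = −42 ≡ 2, so v_1 = 2^{−1} = 6 (mod 11).
  i = 2 (α = 2): (2−9)(2−3)(2−8)(2−10) = (−7)·(−1)·(−6)·(−8) = 336 ≡ 6, so v_2 = 6^{−1} = 2 (mod 11).
  i = 3 (α = 3): (3−9)(3−2)(3−8)(3−10) = (−6)·1·(−5)·(−7) = −210 ≡ 10, so v_3 = 10^{−1} = 10 (mod 11).
  i = 4 (α = 8): (8−9)(8−2)(8−3)(8−10) = (−1)·6·5·(−2) = 60 ≡ 5, so v_4 = 5^{−1} = 9 (mod 11).
  i = 5 (α = 10): (10−9)(10−2)(10−3)(10−8) = 1·8·7·2 = 112 ≡ 2, so v_5 = 2^{−1} = 6 (mod 11).
  v = [6, 2, 10, 9, 6].
Step 2: syndromes of r = [2, 6, 7, 1, 4] (all sums mod 11).
  S_0 = Σ v_i r_i = 6·2 + 2·6 + 10·7 + 9·1 + 6·4 = 127 ≡ 6.
  S_1 = Σ v_i α_i r_i = 6·9·2 + 2·2·6 + 10·3·7 + 9·8·1 + 6·10·4 = 654 ≡ 5.
  α_i^2 mod 11 = [4, 4, 9, 9, 1].
  S_2 = Σ v_i α_i^2 r_i = 6·4·2 + 2·4·6 + 10·9·7 + 9·9·1 + 6·1·4 = 831 ≡ 6.
  S = (6, 5, 6) ≠ 0, so r is not a codeword (an error is present).
Step 3: locate the error. For a single error e at position i, S_ℓ = v_i·e·α_i^ℓ, so α_err = S_1/S_0.
  S_0^{−1} = 6^{−1} = 2 (mod 11), so α_err = 5·2 = 10 ≡ 10 = α_5. Error position i = 5.
  Consistency check: S_2/S_1 = 6·9 = 54 ≡ 10 = α_err ✓ (single-error assumption holds).
Step 4: error magnitude e = S_0/v_5 = S_0·∏_{j≠5}(α_5 − α_j) = 6·2 = 12 ≡ 1 (mod 11).
Step 5: correct position 5: c_5 = r_5 − e = 4 − 1 ≡ 3 (mod 11). Hence c = [2, 6, 7, 1, 3].
  Check: interpolating c through the α_i gives m(x) = 4 + 1·x (degree < 2) with m(α_i) = c_i for every i, so c is indeed a codeword.


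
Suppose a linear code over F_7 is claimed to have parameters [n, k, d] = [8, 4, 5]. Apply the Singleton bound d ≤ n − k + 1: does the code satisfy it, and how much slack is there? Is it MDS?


Singleton RHS = n − k + 1 = 5, slack = 0, bound satisfied, MDS.

Singleton bound: d ≤ n − k + 1.
Here n = 8, k = 4, so n − k + 1 = 5.
Given d = 5, check d ≤ 5: YES.
Slack = (n − k + 1) − d = 0.
The code is MDS (slack = 0).
Description: the claimed parameters are [8, 4, 5]_7; such a code would be MDS (meets Singleton bound).


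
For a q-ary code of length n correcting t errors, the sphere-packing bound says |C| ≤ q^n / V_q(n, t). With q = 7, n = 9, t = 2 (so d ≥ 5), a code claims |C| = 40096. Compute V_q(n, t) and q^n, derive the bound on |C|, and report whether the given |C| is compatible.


V_q(n, t) = 1351, q^n = 40353607, Hamming bound = 29869, |C| = 40096 > bound (violated).

Step 1: Compute V_q(n, t) = Σ_{j=0}^2 C(n, j) (q−1)^j.
  j = 0: C(9,0)·(6)^0 = 1·1 = 1.
  j = 1: C(9,1)·(6)^1 = 9·6 = 54.
  j = 2: C(9,2)·(6)^2 = 36·36 = 1296.
  V_q(n, t) = 1 + 54 + 1296 = 1351.
Step 2: q^n = 7^9 = 40353607.
Step 3: Hamming bound ⌊q^n / V_q(n,t)⌋ = ⌊40353607/1351⌋ = 29869.
Step 4: Compare |C| = 40096 to 29869: violated.
The claimed |C| lies above the Hamming bound, so no 7-ary code of length 9 with d ≥ 5 can have 40096 codewords.


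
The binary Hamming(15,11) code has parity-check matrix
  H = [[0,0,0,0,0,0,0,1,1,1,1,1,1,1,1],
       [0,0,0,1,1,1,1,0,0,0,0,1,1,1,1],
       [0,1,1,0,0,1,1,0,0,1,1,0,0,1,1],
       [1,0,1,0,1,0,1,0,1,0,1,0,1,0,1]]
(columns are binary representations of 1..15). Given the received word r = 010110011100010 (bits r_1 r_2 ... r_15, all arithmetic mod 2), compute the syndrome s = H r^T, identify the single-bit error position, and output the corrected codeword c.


s = (0, 1, 1, 0)^T, error position = 6, corrected codeword c = 010111011100010

Compute s = H r^T mod 2 one row at a time:
  s_1 = 1 + 1 + 1 + 0 + 0 + 0 + 1 + 0 = 4 ≡ 0 (mod 2).
  s_2 = 1 + 1 + 0 + 0 + 0 + 0 + 1 + 0 = 3 ≡ 1 (mod 2).
  s_3 = 1 + 0 + 0 + 0 + 1 + 0 + 1 + 0 = 3 ≡ 1 (mod 2).
  s_4 = 0 + 0 + 1 + 0 + 1 + 0 + 0 + 0 = 2 ≡ 0 (mod 2).
s = (0, 1, 1, 0)^T — this equals column 6 of H (binary 0110), so error is at position 6.
Correct: flip bit 6 of r = 010110011100010 to get c = 010111011100010.


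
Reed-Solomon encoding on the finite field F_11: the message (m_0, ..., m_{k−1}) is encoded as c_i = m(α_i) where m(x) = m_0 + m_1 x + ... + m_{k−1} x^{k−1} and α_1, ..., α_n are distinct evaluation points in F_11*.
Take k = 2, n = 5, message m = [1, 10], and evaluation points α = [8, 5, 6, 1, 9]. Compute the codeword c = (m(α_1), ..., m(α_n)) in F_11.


c = [4, 7, 6, 0, 3]

Message polynomial: m(x) = 1 + 10·x (mod 11).
For each evaluation point α_i, compute m(α_i) mod 11:
  α_1 = 8: Horner steps 10 → 4, so m(8) = 4.
  α_2 = 5: Horner steps 10 → 7, so m(5) = 7.
  α_3 = 6: Horner steps 10 → 6, so m(6) = 6.
  α_4 = 1: Horner steps 10 → 0, so m(1) = 0.
  α_5 = 9: Horner steps 10 → 3, so m(9) = 3.
Codeword c = [4, 7, 6, 0, 3] ∈ F_11^5.


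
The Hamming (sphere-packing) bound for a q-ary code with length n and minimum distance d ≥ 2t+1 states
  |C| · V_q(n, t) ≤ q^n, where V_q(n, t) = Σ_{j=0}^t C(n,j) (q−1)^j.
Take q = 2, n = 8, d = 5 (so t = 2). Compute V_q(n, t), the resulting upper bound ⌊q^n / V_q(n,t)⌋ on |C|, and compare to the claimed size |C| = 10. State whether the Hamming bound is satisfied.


V_q(n, t) = 37, q^n = 256, Hamming bound = 6, |C| = 10 > bound (violated).

Step 1: Compute V_q(n, t) = Σ_{j=0}^2 C(n, j) (q−1)^j.
  j = 0: C(8,0)·(1)^0 = 1·1 = 1.
  j = 1: C(8,1)·(1)^1 = 8·1 = 8.
  j = 2: C(8,2)·(1)^2 = 28·1 = 28.
  V_q(n, t) = 1 + 8 + 28 = 37.
Step 2: q^n = 2^8 = 256.
Step 3: Hamming bound ⌊q^n / V_q(n,t)⌋ = ⌊256/37⌋ = 6.
Step 4: Compare |C| = 10 to 6: violated.
The claimed |C| lies above the Hamming bound, so no 2-ary code of length 8 with d ≥ 5 can have 10 codewords.


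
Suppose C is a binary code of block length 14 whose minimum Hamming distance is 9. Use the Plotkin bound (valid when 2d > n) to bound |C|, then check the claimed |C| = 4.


Plotkin bound M ≤ 4; given |C| = 4 ≤ bound (satisfied).

Check applicability: 2d = 18, n = 14.
2d − n = 4 > 0, so Plotkin applies.
Compute d/(2d−n) = 9/4 ≈ 2.2500.
⌊d/(2d−n)⌋ = 2.
Plotkin bound: M ≤ 2·2 = 4.
Given |C| = 4, check: satisfied.
This |C| is at the Plotkin bound.


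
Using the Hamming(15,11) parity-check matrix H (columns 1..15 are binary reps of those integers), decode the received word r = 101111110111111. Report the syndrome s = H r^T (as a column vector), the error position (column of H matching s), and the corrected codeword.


s = (1, 0, 1, 1)^T, error position = 11, corrected codeword c = 101111110101111

Compute s = H r^T mod 2 one row at a time:
  s_1 = 1 + 0 + 1 + 1 + 1 + 1 + 1 + 1 = 7 ≡ 1 (mod 2).
  s_2 = 1 + 1 + 1 + 1 + 1 + 1 + 1 + 1 = 8 ≡ 0 (mod 2).
  s_3 = 0 + 1 + 1 + 1 + 1 + 1 + 1 + 1 = 7 ≡ 1 (mod 2).
  s_4 = 1 + 1 + 1 + 1 + 0 + 1 + 1 + 1 = 7 ≡ 1 (mod 2).
s = (1, 0, 1, 1)^T — this equals column 11 of H (binary 1011), so error is at position 11.
Correct: flip bit 11 of r = 101111110111111 to get c = 101111110101111.


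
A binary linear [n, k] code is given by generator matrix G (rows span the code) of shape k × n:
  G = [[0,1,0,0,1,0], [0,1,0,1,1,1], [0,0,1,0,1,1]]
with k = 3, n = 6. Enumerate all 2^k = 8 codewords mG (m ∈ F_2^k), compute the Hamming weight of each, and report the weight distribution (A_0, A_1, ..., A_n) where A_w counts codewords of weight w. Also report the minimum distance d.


Weight distribution: A_0 = 1, A_2 = 2, A_3 = 4, A_4 = 1. Minimum distance d = 2.

Enumerate all 2^3 = 8 messages m ∈ F_2^3.
For each, compute codeword c = mG in F_2^6, then tally its weight.
  m = 000 → c = 000000, weight = 0.
  m = 100 → c = 010010, weight = 2.
  m = 010 → c = 010111, weight = 4.
  m = 110 → c = 000101, weight = 2.
  m = 001 → c = 001011, weight = 3.
  m = 101 → c = 011001, weight = 3.
  m = 011 → c = 011100, weight = 3.
  m = 111 → c = 001110, weight = 3.
Tally weights:
  weight 0: 1 codewords.
  weight 2: 2 codewords.
  weight 3: 4 codewords.
  weight 4: 1 codewords.
Minimum distance d = smallest w > 0 with A_w > 0 = 2.
Sanity: Σ A_w = 8 = 2^3 = 8 ✓.


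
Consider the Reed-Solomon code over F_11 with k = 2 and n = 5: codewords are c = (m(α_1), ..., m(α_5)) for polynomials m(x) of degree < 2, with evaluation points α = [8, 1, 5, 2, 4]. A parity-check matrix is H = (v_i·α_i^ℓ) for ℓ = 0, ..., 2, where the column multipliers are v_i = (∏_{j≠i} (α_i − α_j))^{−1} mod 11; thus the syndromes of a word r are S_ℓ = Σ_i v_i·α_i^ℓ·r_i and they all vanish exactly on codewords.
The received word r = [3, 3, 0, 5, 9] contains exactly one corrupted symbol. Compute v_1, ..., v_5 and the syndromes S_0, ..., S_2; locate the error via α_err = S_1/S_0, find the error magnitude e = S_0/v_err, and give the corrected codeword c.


S = (7, 1, 8), error at position 1, error magnitude e = 8, c = [6, 3, 0, 5, 9].

Step 1: column multipliers v_i = (∏_{j≠i}(α_i − α_j))^{−1} mod 11.
  i = 1 (α = 8): (8−1)(8−5)(8−2)(8−4) = 7·3·6·4 = 504 ≡ 9, so v_1 = 9^{−1} = 5 (mod 11).
  i = 2 (α = 1): (1−8)(1−5)(1−2)(1−4) = (−7)·(−4)·(−1)·(−3) = 84 ≡ 7, so v_2 = 7^{−1} = 8 (mod 11).
  i = 3 (α = 5): (5−8)(5−1)(5−2)(5−4) = (−3)·4·3·1 = −36 ≡ 8, so v_3 = 8^{−1} = 7 (mod 11).
  i = 4 (α = 2): (2−8)(2−1)(2−5)(2−4) = (−6)·1·(−3)·(−2) = −36 ≡ 8, so v_4 = 8^{−1} = 7 (mod 11).
  i = 5 (α = 4): (4−8)(4−1)(4−5)(4−2) = (−4)·3·(−1)·2 = 24 ≡ 2, so v_5 = 2^{−1} = 6 (mod 11).
  v = [5, 8, 7, 7, 6].
Step 2: syndromes of r = [3, 3, 0, 5, 9] (all sums mod 11).
  S_0 = Σ v_i r_i = 5·3 + 8·3 + 7·0 + 7·5 + 6·9 = 128 ≡ 7.
  S_1 = Σ v_i α_i r_i = 5·8·3 + 8·1·3 + 7·5·0 + 7·2·5 + 6·4·9 = 430 ≡ 1.
  α_i^2 mod 11 = [9, 1, 3, 4, 5].
  S_2 = Σ v_i α_i^2 r_i = 5·9·3 + 8·1·3 + 7·3·0 + 7·4·5 + 6·5·9 = 569 ≡ 8.
  S = (7, 1, 8) ≠ 0, so r is not a codeword (an error is present).
Step 3: locate the error. For a single error e at position i, S_ℓ = v_i·e·α_i^ℓ, so α_err = S_1/S_0.
  S_0^{−1} = 7^{−1} = 8 (mod 11), so α_err = 1·8 = 8 ≡ 8 = α_1. Error position i = 1.
  Consistency check: S_2/S_1 = 8·1 = 8 ≡ 8 = α_err ✓ (single-error assumption holds).
Step 4: error magnitude e = S_0/v_1 = S_0·∏_{j≠1}(α_1 − α_j) = 7·9 = 63 ≡ 8 (mod 11).
Step 5: correct position 1: c_1 = r_1 − e = 3 − 8 ≡ 6 (mod 11). Hence c = [6, 3, 0, 5, 9].
  Check: interpolating c through the α_i gives m(x) = 1 + 2·x (degree < 2) with m(α_i) = c_i for every i, so c is indeed a codeword.


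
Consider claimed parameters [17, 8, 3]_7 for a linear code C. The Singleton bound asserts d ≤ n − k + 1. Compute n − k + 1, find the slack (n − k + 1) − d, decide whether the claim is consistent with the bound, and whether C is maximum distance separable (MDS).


Singleton RHS = n − k + 1 = 10, slack = 7, bound satisfied, not MDS.

Singleton bound: d ≤ n − k + 1.
Here n = 17, k = 8, so n − k + 1 = 10.
Given d = 3, check d ≤ 10: YES.
Slack = (n − k + 1) − d = 7.
The code is NOT MDS (slack = 7 > 0).
Description: the claimed parameters are [17, 8, 3]_7; such a code would be non-MDS.


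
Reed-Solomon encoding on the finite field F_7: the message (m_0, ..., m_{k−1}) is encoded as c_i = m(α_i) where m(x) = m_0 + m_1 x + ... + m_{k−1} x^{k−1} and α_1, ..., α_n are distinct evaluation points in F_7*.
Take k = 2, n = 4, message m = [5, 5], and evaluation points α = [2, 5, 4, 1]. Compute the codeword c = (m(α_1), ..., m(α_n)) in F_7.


c = [1, 2, 4, 3]

Message polynomial: m(x) = 5 + 5·x (mod 7).
For each evaluation point α_i, compute m(α_i) mod 7:
  α_1 = 2: Horner steps 5 → 1, so m(2) = 1.
  α_2 = 5: Horner steps 5 → 2, so m(5) = 2.
  α_3 = 4: Horner steps 5 → 4, so m(4) = 4.
  α_4 = 1: Horner steps 5 → 3, so m(1) = 3.
Codeword c = [1, 2, 4, 3] ∈ F_7^4.


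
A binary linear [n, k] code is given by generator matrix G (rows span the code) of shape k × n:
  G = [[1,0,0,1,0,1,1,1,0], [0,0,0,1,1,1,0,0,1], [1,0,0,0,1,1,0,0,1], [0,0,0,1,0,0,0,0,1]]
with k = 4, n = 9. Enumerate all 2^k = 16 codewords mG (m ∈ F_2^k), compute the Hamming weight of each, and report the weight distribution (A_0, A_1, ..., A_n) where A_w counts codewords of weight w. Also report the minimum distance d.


Weight distribution: A_0 = 1, A_2 = 4, A_3 = 2, A_4 = 3, A_5 = 6. Minimum distance d = 2.

Enumerate all 2^4 = 16 messages m ∈ F_2^4.
For each, compute codeword c = mG in F_2^9, then tally its weight.
  m = 0000 → c = 000000000, weight = 0.
  m = 1000 → c = 100101110, weight = 5.
  m = 0100 → c = 000111001, weight = 4.
  m = 1100 → c = 100010111, weight = 5.
  m = 0010 → c = 100011001, weight = 4.
  m = 1010 → c = 000110111, weight = 5.
  m = 0110 → c = 100100000, weight = 2.
  m = 1110 → c = 000001110, weight = 3.
  m = 0001 → c = 000100001, weight = 2.
  m = 1001 → c = 100001111, weight = 5.
  m = 0101 → c = 000011000, weight = 2.
  m = 1101 → c = 100110110, weight = 5.
  m = 0011 → c = 100111000, weight = 4.
  m = 1011 → c = 000010110, weight = 3.
  m = 0111 → c = 100000001, weight = 2.
  m = 1111 → c = 000101111, weight = 5.
Tally weights:
  weight 0: 1 codewords.
  weight 2: 4 codewords.
  weight 3: 2 codewords.
  weight 4: 3 codewords.
  weight 5: 6 codewords.
Minimum distance d = smallest w > 0 with A_w > 0 = 2.
Sanity: Σ A_w = 16 = 2^4 = 16 ✓.


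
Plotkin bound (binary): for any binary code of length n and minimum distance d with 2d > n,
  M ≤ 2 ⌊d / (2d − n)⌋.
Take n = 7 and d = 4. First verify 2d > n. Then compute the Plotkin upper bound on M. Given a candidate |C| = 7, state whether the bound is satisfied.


Plotkin bound M ≤ 8; given |C| = 7 ≤ bound (satisfied).

Check applicability: 2d = 8, n = 7.
2d − n = 1 > 0, so Plotkin applies.
Compute d/(2d−n) = 4/1 ≈ 4.0000.
⌊d/(2d−n)⌋ = 4.
Plotkin bound: M ≤ 2·4 = 8.
Given |C| = 7, check: satisfied.
This |C| is below the Plotkin bound.


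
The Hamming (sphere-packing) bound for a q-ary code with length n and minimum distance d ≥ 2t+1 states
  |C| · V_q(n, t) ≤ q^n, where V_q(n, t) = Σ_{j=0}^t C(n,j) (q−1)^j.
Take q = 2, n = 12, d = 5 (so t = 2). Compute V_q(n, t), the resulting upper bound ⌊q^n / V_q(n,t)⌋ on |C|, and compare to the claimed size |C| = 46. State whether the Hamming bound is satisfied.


V_q(n, t) = 79, q^n = 4096, Hamming bound = 51, |C| = 46 ≤ bound (satisfied).

Step 1: Compute V_q(n, t) = Σ_{j=0}^2 C(n, j) (q−1)^j.
  j = 0: C(12,0)·(1)^0 = 1·1 = 1.
  j = 1: C(12,1)·(1)^1 = 12·1 = 12.
  j = 2: C(12,2)·(1)^2 = 66·1 = 66.
  V_q(n, t) = 1 + 12 + 66 = 79.
Step 2: q^n = 2^12 = 4096.
Step 3: Hamming bound ⌊q^n / V_q(n,t)⌋ = ⌊4096/79⌋ = 51.
Step 4: Compare |C| = 46 to 51: satisfied.
The claimed |C| lies below the Hamming bound.


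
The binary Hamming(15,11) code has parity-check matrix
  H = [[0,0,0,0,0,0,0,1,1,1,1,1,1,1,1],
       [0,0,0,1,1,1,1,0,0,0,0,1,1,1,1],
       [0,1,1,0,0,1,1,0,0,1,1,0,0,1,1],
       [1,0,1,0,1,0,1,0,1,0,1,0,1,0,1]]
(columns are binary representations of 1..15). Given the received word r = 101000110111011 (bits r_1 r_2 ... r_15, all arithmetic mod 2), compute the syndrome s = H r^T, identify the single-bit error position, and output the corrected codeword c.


s = (0, 0, 0, 1)^T, error position = 1, corrected codeword c = 001000110111011

Compute s = H r^T mod 2 one row at a time:
  s_1 = 1 + 0 + 1 + 1 + 1 + 0 + 1 + 1 = 6 ≡ 0 (mod 2).
  s_2 = 0 + 0 + 0 + 1 + 1 + 0 + 1 + 1 = 4 ≡ 0 (mod 2).
  s_3 = 0 + 1 + 0 + 1 + 1 + 1 + 1 + 1 = 6 ≡ 0 (mod 2).
  s_4 = 1 + 1 + 0 + 1 + 0 + 1 + 0 + 1 = 5 ≡ 1 (mod 2).
s = (0, 0, 0, 1)^T — this equals column 1 of H (binary 0001), so error is at position 1.
Correct: flip bit 1 of r = 101000110111011 to get c = 001000110111011.


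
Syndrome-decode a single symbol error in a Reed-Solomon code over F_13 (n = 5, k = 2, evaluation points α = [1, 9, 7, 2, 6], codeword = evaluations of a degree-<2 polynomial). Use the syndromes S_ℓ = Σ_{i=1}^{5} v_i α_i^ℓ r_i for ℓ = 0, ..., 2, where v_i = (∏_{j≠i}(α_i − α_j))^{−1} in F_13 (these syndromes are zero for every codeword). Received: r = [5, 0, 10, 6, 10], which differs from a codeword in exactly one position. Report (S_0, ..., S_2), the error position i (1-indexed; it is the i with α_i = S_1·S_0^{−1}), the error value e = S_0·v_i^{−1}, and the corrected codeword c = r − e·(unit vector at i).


S = (5, 9, 11), error at position 3, error magnitude e = 12, c = [5, 0, 11, 6, 10].

Step 1: column multipliers v_i = (∏_{j≠i}(α_i − α_j))^{−1} mod 13.
  i = 1 (α = 1): (1−9)(1−7)(1−2)(1−6) = (−8)·(−6)·(−1)·(−5) = 240 ≡ 6, so v_1 = 6^{−1} = 11 (mod 13).
  i = 2 (α = 9): (9−1)(9−7)(9−2)(9−6) = 8·2·7·3 = 336 ≡ 11, so v_2 = 11^{−1} = 6 (mod 13).
  i = 3 (α = 7): (7−1)(7−9)(7−2)(7−6) = 6·(−2)·5·1 = −60 ≡ 5, so v_3 = 5^{−1} = 8 (mod 13).
  i = 4 (α = 2): (2−1)(2−9)(2−7)(2−6) = 1·(−7)·(−5)·(−4) = −140 ≡ 3, so v_4 = 3^{−1} = 9 (mod 13).
  i = 5 (α = 6): (6−1)(6−9)(6−7)(6−2) = 5·(−3)·(−1)·4 = 60 ≡ 8, so v_5 = 8^{−1} = 5 (mod 13).
  v = [11, 6, 8, 9, 5].
Step 2: syndromes of r = [5, 0, 10, 6, 10] (all sums mod 13).
  S_0 = Σ v_i r_i = 11·5 + 6·0 + 8·10 + 9·6 + 5·10 = 239 ≡ 5.
  S_1 = Σ v_i α_i r_i = 11·1·5 + 6·9·0 + 8·7·10 + 9·2·6 + 5·6·10 = 1023 ≡ 9.
  α_i^2 mod 13 = [1, 3, 10, 4, 10].
  S_2 = Σ v_i α_i^2 r_i = 11·1·5 + 6·3·0 + 8·10·10 + 9·4·6 + 5·10·10 = 1571 ≡ 11.
  S = (5, 9, 11) ≠ 0, so r is not a codeword (an error is present).
Step 3: locate the error. For a single error e at position i, S_ℓ = v_i·e·α_i^ℓ, so α_err = S_1/S_0.
  S_0^{−1} = 5^{−1} = 8 (mod 13), so α_err = 9·8 = 72 ≡ 7 = α_3. Error position i = 3.
  Consistency check: S_2/S_1 = 11·3 = 33 ≡ 7 = α_err ✓ (single-error assumption holds).
Step 4: error magnitude e = S_0/v_3 = S_0·∏_{j≠3}(α_3 − α_j) = 5·5 = 25 ≡ 12 (mod 13).
Step 5: correct position 3: c_3 = r_3 − e = 10 − 12 ≡ 11 (mod 13). Hence c = [5, 0, 11, 6, 10].
  Check: interpolating c through the α_i gives m(x) = 4 + 1·x (degree < 2) with m(α_i) = c_i for every i, so c is indeed a codeword.


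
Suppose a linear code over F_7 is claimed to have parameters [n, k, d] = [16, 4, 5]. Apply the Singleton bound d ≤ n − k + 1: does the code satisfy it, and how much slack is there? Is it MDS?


Singleton RHS = n − k + 1 = 13, slack = 8, bound satisfied, not MDS.

Singleton bound: d ≤ n − k + 1.
Here n = 16, k = 4, so n − k + 1 = 13.
Given d = 5, check d ≤ 13: YES.
Slack = (n − k + 1) − d = 8.
The code is NOT MDS (slack = 8 > 0).
Description: the claimed parameters are [16, 4, 5]_7; such a code would be non-MDS.


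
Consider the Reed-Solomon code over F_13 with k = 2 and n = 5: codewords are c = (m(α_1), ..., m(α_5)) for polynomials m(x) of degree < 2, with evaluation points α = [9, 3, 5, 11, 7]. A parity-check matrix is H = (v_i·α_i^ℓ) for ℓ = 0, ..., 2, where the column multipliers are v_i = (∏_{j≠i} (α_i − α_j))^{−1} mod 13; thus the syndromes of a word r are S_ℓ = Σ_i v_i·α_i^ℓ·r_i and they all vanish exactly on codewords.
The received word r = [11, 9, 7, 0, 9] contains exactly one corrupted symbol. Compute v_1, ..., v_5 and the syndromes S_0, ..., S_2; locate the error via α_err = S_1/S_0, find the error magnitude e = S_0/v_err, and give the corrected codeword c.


S = (8, 11, 7), error at position 2, error magnitude e = 4, c = [11, 5, 7, 0, 9].

Step 1: column multipliers v_i = (∏_{j≠i}(α_i − α_j))^{−1} mod 13.
  i = 1 (α = 9): (9−3)(9−5)(9−11)(9−7) = 6·4·(−2)·2 = −96 ≡ 8, so v_1 = 8^{−1} = 5 (mod 13).
  i = 2 (α = 3): (3−9)(3−5)(3−11)(3−7) = (−6)·(−2)·(−8)·(−4) = 384 ≡ 7, so v_2 = 7^{−1} = 2 (mod 13).
  i = 3 (α = 5): (5−9)(5−3)(5−11)(5−7) = (−4)·2·(−6)·(−2) = −96 ≡ 8, so v_3 = 8^{−1} = 5 (mod 13).
  i = 4 (α = 11): (11−9)(11−3)(11−5)(11−7) = 2·8·6·4 = 384 ≡ 7, so v_4 = 7^{−1} = 2 (mod 13).
  i = 5 (α = 7): (7−9)(7−3)(7−5)(7−11) = (−2)·4·2·(−4) = 64 ≡ 12, so v_5 = 12^{−1} = 12 (mod 13).
  v = [5, 2, 5, 2, 12].
Step 2: syndromes of r = [11, 9, 7, 0, 9] (all sums mod 13).
  S_0 = Σ v_i r_i = 5·11 + 2·9 + 5·7 + 2·0 + 12·9 = 216 ≡ 8.
  S_1 = Σ v_i α_i r_i = 5·9·11 + 2·3·9 + 5·5·7 + 2·11·0 + 12·7·9 = 1480 ≡ 11.
  α_i^2 mod 13 = [3, 9, 12, 4, 10].
  S_2 = Σ v_i α_i^2 r_i = 5·3·11 + 2·9·9 + 5·12·7 + 2·4·0 + 12·10·9 = 1827 ≡ 7.
  S = (8, 11, 7) ≠ 0, so r is not a codeword (an error is present).
Step 3: locate the error. For a single error e at position i, S_ℓ = v_i·e·α_i^ℓ, so α_err = S_1/S_0.
  S_0^{−1} = 8^{−1} = 5 (mod 13), so α_err = 11·5 = 55 ≡ 3 = α_2. Error position i = 2.
  Consistency check: S_2/S_1 = 7·6 = 42 ≡ 3 = α_err ✓ (single-error assumption holds).
Step 4: error magnitude e = S_0/v_2 = S_0·∏_{j≠2}(α_2 − α_j) = 8·7 = 56 ≡ 4 (mod 13).
Step 5: correct position 2: c_2 = r_2 − e = 9 − 4 ≡ 5 (mod 13). Hence c = [11, 5, 7, 0, 9].
  Check: interpolating c through the α_i gives m(x) = 2 + 1·x (degree < 2) with m(α_i) = c_i for every i, so c is indeed a codeword.


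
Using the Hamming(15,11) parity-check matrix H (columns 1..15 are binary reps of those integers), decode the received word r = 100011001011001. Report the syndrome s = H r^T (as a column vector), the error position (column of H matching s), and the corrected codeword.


s = (0, 0, 1, 1)^T, error position = 3, corrected codeword c = 101011001011001

Compute s = H r^T mod 2 one row at a time:
  s_1 = 0 + 1 + 0 + 1 + 1 + 0 + 0 + 1 = 4 ≡ 0 (mod 2).
  s_2 = 0 + 1 + 1 + 0 + 1 + 0 + 0 + 1 = 4 ≡ 0 (mod 2).
  s_3 = 0 + 0 + 1 + 0 + 0 + 1 + 0 + 1 = 3 ≡ 1 (mod 2).
  s_4 = 1 + 0 + 1 + 0 + 1 + 1 + 0 + 1 = 5 ≡ 1 (mod 2).
s = (0, 0, 1, 1)^T — this equals column 3 of H (binary 0011), so error is at position 3.
Correct: flip bit 3 of r = 100011001011001 to get c = 101011001011001.


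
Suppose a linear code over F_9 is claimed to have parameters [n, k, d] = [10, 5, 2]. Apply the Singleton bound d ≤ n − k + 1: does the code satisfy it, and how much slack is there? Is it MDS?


Singleton RHS = n − k + 1 = 6, slack = 4, bound satisfied, not MDS.

Singleton bound: d ≤ n − k + 1.
Here n = 10, k = 5, so n − k + 1 = 6.
Given d = 2, check d ≤ 6: YES.
Slack = (n − k + 1) − d = 4.
The code is NOT MDS (slack = 4 > 0).
Description: the claimed parameters are [10, 5, 2]_9; such a code would be non-MDS.


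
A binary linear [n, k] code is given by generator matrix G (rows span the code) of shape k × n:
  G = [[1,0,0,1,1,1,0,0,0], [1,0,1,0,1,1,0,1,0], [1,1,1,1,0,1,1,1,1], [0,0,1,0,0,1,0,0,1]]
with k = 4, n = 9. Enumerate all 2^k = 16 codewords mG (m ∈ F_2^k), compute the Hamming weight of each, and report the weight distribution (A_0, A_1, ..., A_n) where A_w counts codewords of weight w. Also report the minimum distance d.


Weight distribution: A_0 = 1, A_3 = 2, A_4 = 4, A_5 = 6, A_6 = 2, A_8 = 1. Minimum distance d = 3.

Enumerate all 2^4 = 16 messages m ∈ F_2^4.
For each, compute codeword c = mG in F_2^9, then tally its weight.
  m = 0000 → c = 000000000, weight = 0.
  m = 1000 → c = 100111000, weight = 4.
  m = 0100 → c = 101011010, weight = 5.
  m = 1100 → c = 001100010, weight = 3.
  m = 0010 → c = 111101111, weight = 8.
  m = 1010 → c = 011010111, weight = 6.
  m = 0110 → c = 010110101, weight = 5.
  m = 1110 → c = 110001101, weight = 5.
  m = 0001 → c = 001001001, weight = 3.
  m = 1001 → c = 101110001, weight = 5.
  m = 0101 → c = 100010011, weight = 4.
  m = 1101 → c = 000101011, weight = 4.
  m = 0011 → c = 110100110, weight = 5.
  m = 1011 → c = 010011110, weight = 5.
  m = 0111 → c = 011111100, weight = 6.
  m = 1111 → c = 111000100, weight = 4.
Tally weights:
  weight 0: 1 codewords.
  weight 3: 2 codewords.
  weight 4: 4 codewords.
  weight 5: 6 codewords.
  weight 6: 2 codewords.
  weight 8: 1 codewords.
Minimum distance d = smallest w > 0 with A_w > 0 = 3.
Sanity: Σ A_w = 16 = 2^4 = 16 ✓.


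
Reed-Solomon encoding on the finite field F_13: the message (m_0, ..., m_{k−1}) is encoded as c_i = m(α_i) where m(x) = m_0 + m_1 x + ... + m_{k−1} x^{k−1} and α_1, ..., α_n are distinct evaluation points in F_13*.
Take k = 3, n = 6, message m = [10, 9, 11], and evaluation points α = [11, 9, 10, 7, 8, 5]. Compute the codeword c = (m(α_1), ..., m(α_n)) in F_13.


c = [10, 7, 4, 1, 6, 5]

Message polynomial: m(x) = 10 + 9·x + 11·x^2 (mod 13).
For each evaluation point α_i, compute m(α_i) mod 13:
  α_1 = 11: Horner steps 11 → 0 → 10, so m(11) = 10.
  α_2 = 9: Horner steps 11 → 4 → 7, so m(9) = 7.
  α_3 = 10: Horner steps 11 → 2 → 4, so m(10) = 4.
  α_4 = 7: Horner steps 11 → 8 → 1, so m(7) = 1.
  α_5 = 8: Horner steps 11 → 6 → 6, so m(8) = 6.
  α_6 = 5: Horner steps 11 → 12 → 5, so m(5) = 5.
Codeword c = [10, 7, 4, 1, 6, 5] ∈ F_13^6.


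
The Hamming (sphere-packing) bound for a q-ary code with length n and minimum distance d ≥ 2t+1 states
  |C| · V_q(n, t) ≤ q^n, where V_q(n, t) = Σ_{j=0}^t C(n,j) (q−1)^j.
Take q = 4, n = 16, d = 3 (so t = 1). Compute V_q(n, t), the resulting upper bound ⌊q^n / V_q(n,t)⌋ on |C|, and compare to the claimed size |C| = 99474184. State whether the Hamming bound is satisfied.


V_q(n, t) = 49, q^n = 4294967296, Hamming bound = 87652393, |C| = 99474184 > bound (violated).

Step 1: Compute V_q(n, t) = Σ_{j=0}^1 C(n, j) (q−1)^j.
  j = 0: C(16,0)·(3)^0 = 1·1 = 1.
  j = 1: C(16,1)·(3)^1 = 16·3 = 48.
  V_q(n, t) = 1 + 48 = 49.
Step 2: q^n = 4^16 = 4294967296.
Step 3: Hamming bound ⌊q^n / V_q(n,t)⌋ = ⌊4294967296/49⌋ = 87652393.
Step 4: Compare |C| = 99474184 to 87652393: violated.
The claimed |C| lies above the Hamming bound, so no 4-ary code of length 16 with d ≥ 3 can have 99474184 codewords.


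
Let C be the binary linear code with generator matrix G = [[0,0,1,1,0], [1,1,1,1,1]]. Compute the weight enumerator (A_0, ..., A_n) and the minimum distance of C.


Weight distribution: A_0 = 1, A_2 = 1, A_3 = 1, A_5 = 1. Minimum distance d = 2.

Enumerate all 2^2 = 4 messages m ∈ F_2^2.
For each, compute codeword c = mG in F_2^5, then tally its weight.
  m = 00 → c = 00000, weight = 0.
  m = 10 → c = 00110, weight = 2.
  m = 01 → c = 11111, weight = 5.
  m = 11 → c = 11001, weight = 3.
Tally weights:
  weight 0: 1 codewords.
  weight 2: 1 codewords.
  weight 3: 1 codewords.
  weight 5: 1 codewords.
Minimum distance d = smallest w > 0 with A_w > 0 = 2.
Sanity: Σ A_w = 4 = 2^2 = 4 ✓.


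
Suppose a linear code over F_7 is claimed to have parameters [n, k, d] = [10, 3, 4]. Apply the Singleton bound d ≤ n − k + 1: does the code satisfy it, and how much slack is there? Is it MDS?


Singleton RHS = n − k + 1 = 8, slack = 4, bound satisfied, not MDS.

Singleton bound: d ≤ n − k + 1.
Here n = 10, k = 3, so n − k + 1 = 8.
Given d = 4, check d ≤ 8: YES.
Slack = (n − k + 1) − d = 4.
The code is NOT MDS (slack = 4 > 0).
Description: the claimed parameters are [10, 3, 4]_7; such a code would be non-MDS.


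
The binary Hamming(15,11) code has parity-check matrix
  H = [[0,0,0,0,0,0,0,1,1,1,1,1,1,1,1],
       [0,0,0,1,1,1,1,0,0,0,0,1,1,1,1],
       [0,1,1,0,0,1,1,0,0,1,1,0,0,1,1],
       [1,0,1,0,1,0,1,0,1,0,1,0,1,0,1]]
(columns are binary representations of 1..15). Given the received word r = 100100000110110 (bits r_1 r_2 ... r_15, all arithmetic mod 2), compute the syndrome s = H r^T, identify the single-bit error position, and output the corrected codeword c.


s = (0, 1, 1, 1)^T, error position = 7, corrected codeword c = 100100100110110

Compute s = H r^T mod 2 one row at a time:
  s_1 = 0 + 0 + 1 + 1 + 0 + 1 + 1 + 0 = 4 ≡ 0 (mod 2).
  s_2 = 1 + 0 + 0 + 0 + 0 + 1 + 1 + 0 = 3 ≡ 1 (mod 2).
  s_3 = 0 + 0 + 0 + 0 + 1 + 1 + 1 + 0 = 3 ≡ 1 (mod 2).
  s_4 = 1 + 0 + 0 + 0 + 0 + 1 + 1 + 0 = 3 ≡ 1 (mod 2).
s = (0, 1, 1, 1)^T — this equals column 7 of H (binary 0111), so error is at position 7.
Correct: flip bit 7 of r = 100100000110110 to get c = 100100100110110.


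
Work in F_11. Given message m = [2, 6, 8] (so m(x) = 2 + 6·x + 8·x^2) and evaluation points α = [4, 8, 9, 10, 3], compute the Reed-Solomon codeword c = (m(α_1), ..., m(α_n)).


c = [0, 1, 0, 4, 4]

Message polynomial: m(x) = 2 + 6·x + 8·x^2 (mod 11).
For each evaluation point α_i, compute m(α_i) mod 11:
  α_1 = 4: Horner steps 8 → 5 → 0, so m(4) = 0.
  α_2 = 8: Horner steps 8 → 4 → 1, so m(8) = 1.
  α_3 = 9: Horner steps 8 → 1 → 0, so m(9) = 0.
  α_4 = 10: Horner steps 8 → 9 → 4, so m(10) = 4.
  α_5 = 3: Horner steps 8 → 8 → 4, so m(3) = 4.
Codeword c = [0, 1, 0, 4, 4] ∈ F_11^5.


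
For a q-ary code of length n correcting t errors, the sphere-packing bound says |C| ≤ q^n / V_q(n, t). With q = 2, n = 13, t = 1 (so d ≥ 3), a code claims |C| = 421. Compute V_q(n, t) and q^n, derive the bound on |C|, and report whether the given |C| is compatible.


V_q(n, t) = 14, q^n = 8192, Hamming bound = 585, |C| = 421 ≤ bound (satisfied).

Step 1: Compute V_q(n, t) = Σ_{j=0}^1 C(n, j) (q−1)^j.
  j = 0: C(13,0)·(1)^0 = 1·1 = 1.
  j = 1: C(13,1)·(1)^1 = 13·1 = 13.
  V_q(n, t) = 1 + 13 = 14.
Step 2: q^n = 2^13 = 8192.
Step 3: Hamming bound ⌊q^n / V_q(n,t)⌋ = ⌊8192/14⌋ = 585.
Step 4: Compare |C| = 421 to 585: satisfied.
The claimed |C| lies below the Hamming bound.


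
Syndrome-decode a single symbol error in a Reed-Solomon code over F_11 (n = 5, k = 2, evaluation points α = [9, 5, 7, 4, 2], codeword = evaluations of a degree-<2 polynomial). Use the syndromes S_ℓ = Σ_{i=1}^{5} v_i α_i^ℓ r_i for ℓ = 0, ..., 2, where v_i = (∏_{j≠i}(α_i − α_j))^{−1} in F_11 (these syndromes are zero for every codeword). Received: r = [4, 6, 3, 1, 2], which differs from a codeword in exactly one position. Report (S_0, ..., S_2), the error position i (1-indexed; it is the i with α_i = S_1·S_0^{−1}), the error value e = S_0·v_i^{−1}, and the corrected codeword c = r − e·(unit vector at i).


S = (7, 5, 2), error at position 3, error magnitude e = 9, c = [4, 6, 5, 1, 2].

Step 1: column multipliers v_i = (∏_{j≠i}(α_i − α_j))^{−1} mod 11.
  i = 1 (α = 9): (9−5)(9−7)(9−4)(9−2) = 4·2·5·7 = 280 ≡ 5, so v_1 = 5^{−1} = 9 (mod 11).
  i = 2 (α = 5): (5−9)(5−7)(5−4)(5−2) = (−4)·(−2)·1·3 = 24 ≡ 2, so v_2 = 2^{−1} = 6 (mod 11).
  i = 3 (α = 7): (7−9)(7−5)(7−4)(7−2) = (−2)·2·3·5 = −60 ≡ 6, so v_3 = 6^{−1} = 2 (mod 11).
  i = 4 (α = 4): (4−9)(4−5)(4−7)(4−2) = (−5)·(−1)·(−3)·2 = −30 ≡ 3, so v_4 = 3^{−1} = 4 (mod 11).
  i = 5 (α = 2): (2−9)(2−5)(2−7)(2−4) = (−7)·(−3)·(−5)·(−2) = 210 ≡ 1, so v_5 = 1^{−1} = 1 (mod 11).
  v = [9, 6, 2, 4, 1].
Step 2: syndromes of r = [4, 6, 3, 1, 2] (all sums mod 11).
  S_0 = Σ v_i r_i = 9·4 + 6·6 + 2·3 + 4·1 + 1·2 = 84 ≡ 7.
  S_1 = Σ v_i α_i r_i = 9·9·4 + 6·5·6 + 2·7·3 + 4·4·1 + 1·2·2 = 566 ≡ 5.
  α_i^2 mod 11 = [4, 3, 5, 5, 4].
  S_2 = Σ v_i α_i^2 r_i = 9·4·4 + 6·3·6 + 2·5·3 + 4·5·1 + 1·4·2 = 310 ≡ 2.
  S = (7, 5, 2) ≠ 0, so r is not a codeword (an error is present).
Step 3: locate the error. For a single error e at position i, S_ℓ = v_i·e·α_i^ℓ, so α_err = S_1/S_0.
  S_0^{−1} = 7^{−1} = 8 (mod 11), so α_err = 5·8 = 40 ≡ 7 = α_3. Error position i = 3.
  Consistency check: S_2/S_1 = 2·9 = 18 ≡ 7 = α_err ✓ (single-error assumption holds).
Step 4: error magnitude e = S_0/v_3 = S_0·∏_{j≠3}(α_3 − α_j) = 7·6 = 42 ≡ 9 (mod 11).
Step 5: correct position 3: c_3 = r_3 − e = 3 − 9 ≡ 5 (mod 11). Hence c = [4, 6, 5, 1, 2].
  Check: interpolating c through the α_i gives m(x) = 3 + 5·x (degree < 2) with m(α_i) = c_i for every i, so c is indeed a codeword.
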